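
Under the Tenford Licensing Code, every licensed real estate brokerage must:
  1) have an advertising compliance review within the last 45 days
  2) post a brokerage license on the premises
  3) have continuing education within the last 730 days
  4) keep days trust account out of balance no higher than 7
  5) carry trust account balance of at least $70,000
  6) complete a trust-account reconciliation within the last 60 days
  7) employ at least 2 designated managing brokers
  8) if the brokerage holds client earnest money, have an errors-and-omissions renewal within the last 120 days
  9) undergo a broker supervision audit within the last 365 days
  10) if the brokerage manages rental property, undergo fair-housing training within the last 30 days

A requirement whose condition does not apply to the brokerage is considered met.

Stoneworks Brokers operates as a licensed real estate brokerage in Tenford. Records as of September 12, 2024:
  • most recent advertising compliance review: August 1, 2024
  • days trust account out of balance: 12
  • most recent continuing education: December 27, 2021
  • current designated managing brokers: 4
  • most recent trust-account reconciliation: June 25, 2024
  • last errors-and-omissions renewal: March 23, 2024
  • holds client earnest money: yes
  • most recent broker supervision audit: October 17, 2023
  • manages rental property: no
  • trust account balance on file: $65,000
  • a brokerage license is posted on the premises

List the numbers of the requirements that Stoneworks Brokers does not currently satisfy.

1. advertising compliance review 42 days ago vs limit 45 → met
2. brokerage license present → met
3. continuing education 990 days ago vs limit 730 → not met
4. days trust account out of balance 12 > 7 → not met
5. trust account balance $65,000 < $70,000 → not met
6. trust-account reconciliation 79 days ago vs limit 60 → not met
7. designated managing brokers 4 ≥ 2 → met
8. condition 'holds client earnest money' holds; errors-and-omissions renewal 173 days ago vs limit 120 → not met
9. broker supervision audit 331 days ago vs limit 365 → met
10. condition 'manages rental property' does not hold → requirement n/a → met
Not met: 3, 4, 5, 6, 8

3, 4, 5, 6, 8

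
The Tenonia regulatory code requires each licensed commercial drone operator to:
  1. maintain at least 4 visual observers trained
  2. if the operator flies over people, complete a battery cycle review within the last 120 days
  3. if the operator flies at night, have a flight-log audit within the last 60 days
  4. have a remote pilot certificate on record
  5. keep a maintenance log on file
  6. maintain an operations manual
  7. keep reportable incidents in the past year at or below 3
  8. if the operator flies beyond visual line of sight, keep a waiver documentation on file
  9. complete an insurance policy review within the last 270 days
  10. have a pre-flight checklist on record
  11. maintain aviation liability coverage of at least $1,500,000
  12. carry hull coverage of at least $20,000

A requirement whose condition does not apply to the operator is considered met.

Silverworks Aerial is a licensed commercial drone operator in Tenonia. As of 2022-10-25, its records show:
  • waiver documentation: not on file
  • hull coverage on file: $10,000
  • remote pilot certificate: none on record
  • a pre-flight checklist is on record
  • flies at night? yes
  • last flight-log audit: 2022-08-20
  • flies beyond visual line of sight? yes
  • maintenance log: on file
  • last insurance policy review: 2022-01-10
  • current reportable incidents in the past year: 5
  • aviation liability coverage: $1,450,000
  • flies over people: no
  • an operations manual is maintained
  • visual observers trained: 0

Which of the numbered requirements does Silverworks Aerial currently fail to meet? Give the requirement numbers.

1, 3, 4, 7, 8, 9, 11, 12

1. visual observers trained 0 < 4 → not met
2. condition 'flies over people' does not hold → requirement n/a → met
3. condition 'flies at night' holds; flight-log audit 66 days ago vs limit 60 → not met
4. remote pilot certificate absent → not met
5. maintenance log present → met
6. operations manual present → met
7. reportable incidents in the past year 5 > 3 → not met
8. condition 'flies beyond visual line of sight' holds; waiver documentation absent → not met
9. insurance policy review 288 days ago vs limit 270 → not met
10. pre-flight checklist present → met
11. aviation liability coverage $1,450,000 < $1,500,000 → not met
12. hull coverage $10,000 < $20,000 → not met
Not met: 1, 3, 4, 7, 8, 9, 11, 12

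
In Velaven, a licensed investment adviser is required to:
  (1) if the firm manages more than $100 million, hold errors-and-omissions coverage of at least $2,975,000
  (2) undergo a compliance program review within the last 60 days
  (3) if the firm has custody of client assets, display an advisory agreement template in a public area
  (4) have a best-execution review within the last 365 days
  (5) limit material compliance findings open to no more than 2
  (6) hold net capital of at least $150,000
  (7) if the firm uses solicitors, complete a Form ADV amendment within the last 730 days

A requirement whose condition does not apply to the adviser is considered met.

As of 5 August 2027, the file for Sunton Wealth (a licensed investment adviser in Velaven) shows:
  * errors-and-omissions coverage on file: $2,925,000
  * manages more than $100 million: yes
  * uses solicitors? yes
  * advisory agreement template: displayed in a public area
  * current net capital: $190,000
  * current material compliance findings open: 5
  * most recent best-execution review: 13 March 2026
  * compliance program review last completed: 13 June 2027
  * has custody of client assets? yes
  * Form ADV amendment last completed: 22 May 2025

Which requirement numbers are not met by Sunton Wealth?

1. condition 'manages more than $100 million' holds; errors-and-omissions coverage $2,925,000 < $2,975,000 → not met
2. compliance program review 53 days ago vs limit 60 → met
3. condition 'has custody of client assets' holds; advisory agreement template present → met
4. best-execution review 510 days ago vs limit 365 → not met
5. material compliance findings open 5 > 2 → not met
6. net capital $190,000 ≥ $150,000 → met
7. condition 'uses solicitors' holds; Form ADV amendment 805 days ago vs limit 730 → not met
Not met: 1, 4, 5, 7

1, 4, 5, 7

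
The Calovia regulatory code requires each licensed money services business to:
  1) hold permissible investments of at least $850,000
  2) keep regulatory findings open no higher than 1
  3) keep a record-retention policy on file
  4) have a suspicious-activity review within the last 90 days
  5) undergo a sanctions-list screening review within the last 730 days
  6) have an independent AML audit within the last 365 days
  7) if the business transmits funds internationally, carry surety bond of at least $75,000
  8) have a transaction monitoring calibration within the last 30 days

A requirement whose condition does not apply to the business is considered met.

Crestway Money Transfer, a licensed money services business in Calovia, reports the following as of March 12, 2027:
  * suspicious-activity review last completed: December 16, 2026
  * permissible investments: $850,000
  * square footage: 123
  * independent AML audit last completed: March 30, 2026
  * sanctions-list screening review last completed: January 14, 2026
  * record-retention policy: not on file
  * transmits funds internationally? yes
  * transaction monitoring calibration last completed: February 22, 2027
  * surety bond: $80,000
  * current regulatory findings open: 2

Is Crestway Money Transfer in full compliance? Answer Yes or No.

No

1. permissible investments $850,000 ≥ $850,000 → met
2. regulatory findings open 2 > 1 → not met
3. record-retention policy absent → not met
4. suspicious-activity review 86 days ago vs limit 90 → met
5. sanctions-list screening review 422 days ago vs limit 730 → met
6. independent AML audit 347 days ago vs limit 365 → met
7. condition 'transmits funds internationally' holds; surety bond $80,000 ≥ $75,000 → met
8. transaction monitoring calibration 18 days ago vs limit 30 → met
Not met: 2, 3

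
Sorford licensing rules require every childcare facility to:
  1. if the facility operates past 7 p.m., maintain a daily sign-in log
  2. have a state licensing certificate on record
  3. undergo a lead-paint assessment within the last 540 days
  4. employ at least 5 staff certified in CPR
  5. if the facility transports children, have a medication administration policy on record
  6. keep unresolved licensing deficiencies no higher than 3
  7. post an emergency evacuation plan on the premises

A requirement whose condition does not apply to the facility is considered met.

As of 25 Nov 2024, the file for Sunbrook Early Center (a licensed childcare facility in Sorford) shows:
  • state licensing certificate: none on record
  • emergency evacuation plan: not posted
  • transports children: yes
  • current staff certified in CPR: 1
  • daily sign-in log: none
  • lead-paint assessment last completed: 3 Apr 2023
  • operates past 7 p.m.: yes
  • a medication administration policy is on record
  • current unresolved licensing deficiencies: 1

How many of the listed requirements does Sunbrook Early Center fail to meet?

1. condition 'operates past 7 p.m.' holds; daily sign-in log absent → not met
2. state licensing certificate absent → not met
3. lead-paint assessment 602 days ago vs limit 540 → not met
4. staff certified in CPR 1 < 5 → not met
5. condition 'transports children' holds; medication administration policy present → met
6. unresolved licensing deficiencies 1 ≤ 3 → met
7. emergency evacuation plan absent → not met
Not met: 5 of 7

5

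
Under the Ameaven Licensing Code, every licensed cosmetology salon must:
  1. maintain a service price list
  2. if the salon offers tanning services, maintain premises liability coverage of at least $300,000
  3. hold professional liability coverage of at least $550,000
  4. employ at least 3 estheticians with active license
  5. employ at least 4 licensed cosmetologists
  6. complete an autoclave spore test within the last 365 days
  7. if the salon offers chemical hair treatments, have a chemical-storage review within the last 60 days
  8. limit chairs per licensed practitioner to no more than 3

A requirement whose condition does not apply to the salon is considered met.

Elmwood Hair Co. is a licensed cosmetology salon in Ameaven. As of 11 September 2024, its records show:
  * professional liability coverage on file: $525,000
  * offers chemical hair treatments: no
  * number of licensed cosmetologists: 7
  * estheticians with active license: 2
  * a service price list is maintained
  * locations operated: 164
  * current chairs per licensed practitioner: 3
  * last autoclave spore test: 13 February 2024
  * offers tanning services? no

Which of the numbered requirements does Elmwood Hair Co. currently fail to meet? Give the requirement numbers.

3, 4

1. service price list present → met
2. condition 'offers tanning services' does not hold → requirement n/a → met
3. professional liability coverage $525,000 < $550,000 → not met
4. estheticians with active license 2 < 3 → not met
5. licensed cosmetologists 7 ≥ 4 → met
6. autoclave spore test 211 days ago vs limit 365 → met
7. condition 'offers chemical hair treatments' does not hold → requirement n/a → met
8. chairs per licensed practitioner 3 ≤ 3 → met
Not met: 3, 4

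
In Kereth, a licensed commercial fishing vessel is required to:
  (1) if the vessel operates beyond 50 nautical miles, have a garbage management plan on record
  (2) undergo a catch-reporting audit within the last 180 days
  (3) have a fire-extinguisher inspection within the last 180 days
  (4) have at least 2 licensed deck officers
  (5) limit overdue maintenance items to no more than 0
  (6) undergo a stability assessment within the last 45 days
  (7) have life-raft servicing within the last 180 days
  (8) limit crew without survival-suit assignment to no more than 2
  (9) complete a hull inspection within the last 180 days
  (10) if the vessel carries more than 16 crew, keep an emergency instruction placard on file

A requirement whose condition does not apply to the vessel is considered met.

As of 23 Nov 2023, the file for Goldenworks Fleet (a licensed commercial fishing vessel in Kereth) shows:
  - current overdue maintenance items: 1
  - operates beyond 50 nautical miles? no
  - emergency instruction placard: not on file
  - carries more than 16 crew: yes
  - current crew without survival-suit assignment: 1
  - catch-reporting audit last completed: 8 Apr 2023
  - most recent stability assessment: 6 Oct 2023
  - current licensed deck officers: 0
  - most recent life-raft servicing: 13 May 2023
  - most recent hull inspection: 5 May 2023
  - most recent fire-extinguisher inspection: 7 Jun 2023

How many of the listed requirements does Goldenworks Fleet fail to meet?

7

1. condition 'operates beyond 50 nautical miles' does not hold → requirement n/a → met
2. catch-reporting audit 229 days ago vs limit 180 → not met
3. fire-extinguisher inspection 169 days ago vs limit 180 → met
4. licensed deck officers 0 < 2 → not met
5. overdue maintenance items 1 > 0 → not met
6. stability assessment 48 days ago vs limit 45 → not met
7. life-raft servicing 194 days ago vs limit 180 → not met
8. crew without survival-suit assignment 1 ≤ 2 → met
9. hull inspection 202 days ago vs limit 180 → not met
10. condition 'carries more than 16 crew' holds; emergency instruction placard absent → not met
Not met: 7 of 10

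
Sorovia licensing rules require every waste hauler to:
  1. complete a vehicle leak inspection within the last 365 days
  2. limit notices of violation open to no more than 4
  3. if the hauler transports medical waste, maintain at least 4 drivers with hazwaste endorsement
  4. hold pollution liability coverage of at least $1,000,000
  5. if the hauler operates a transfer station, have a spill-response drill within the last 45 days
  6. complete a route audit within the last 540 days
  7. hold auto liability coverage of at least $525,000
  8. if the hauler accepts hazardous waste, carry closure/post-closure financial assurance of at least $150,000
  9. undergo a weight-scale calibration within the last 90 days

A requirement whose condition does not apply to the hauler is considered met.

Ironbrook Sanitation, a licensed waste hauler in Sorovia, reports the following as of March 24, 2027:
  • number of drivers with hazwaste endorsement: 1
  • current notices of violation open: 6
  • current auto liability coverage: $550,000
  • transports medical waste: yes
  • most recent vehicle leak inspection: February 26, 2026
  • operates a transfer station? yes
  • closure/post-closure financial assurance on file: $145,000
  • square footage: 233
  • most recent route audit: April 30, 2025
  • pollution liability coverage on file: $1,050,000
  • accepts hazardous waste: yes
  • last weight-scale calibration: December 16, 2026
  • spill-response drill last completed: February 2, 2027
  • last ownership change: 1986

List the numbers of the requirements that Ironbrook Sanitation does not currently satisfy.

1. vehicle leak inspection 391 days ago vs limit 365 → not met
2. notices of violation open 6 > 4 → not met
3. condition 'transports medical waste' holds; drivers with hazwaste endorsement 1 < 4 → not met
4. pollution liability coverage $1,050,000 ≥ $1,000,000 → met
5. condition 'operates a transfer station' holds; spill-response drill 50 days ago vs limit 45 → not met
6. route audit 693 days ago vs limit 540 → not met
7. auto liability coverage $550,000 ≥ $525,000 → met
8. condition 'accepts hazardous waste' holds; closure/post-closure financial assurance $145,000 < $150,000 → not met
9. weight-scale calibration 98 days ago vs limit 90 → not met
Not met: 1, 2, 3, 5, 6, 8, 9

1, 2, 3, 5, 6, 8, 9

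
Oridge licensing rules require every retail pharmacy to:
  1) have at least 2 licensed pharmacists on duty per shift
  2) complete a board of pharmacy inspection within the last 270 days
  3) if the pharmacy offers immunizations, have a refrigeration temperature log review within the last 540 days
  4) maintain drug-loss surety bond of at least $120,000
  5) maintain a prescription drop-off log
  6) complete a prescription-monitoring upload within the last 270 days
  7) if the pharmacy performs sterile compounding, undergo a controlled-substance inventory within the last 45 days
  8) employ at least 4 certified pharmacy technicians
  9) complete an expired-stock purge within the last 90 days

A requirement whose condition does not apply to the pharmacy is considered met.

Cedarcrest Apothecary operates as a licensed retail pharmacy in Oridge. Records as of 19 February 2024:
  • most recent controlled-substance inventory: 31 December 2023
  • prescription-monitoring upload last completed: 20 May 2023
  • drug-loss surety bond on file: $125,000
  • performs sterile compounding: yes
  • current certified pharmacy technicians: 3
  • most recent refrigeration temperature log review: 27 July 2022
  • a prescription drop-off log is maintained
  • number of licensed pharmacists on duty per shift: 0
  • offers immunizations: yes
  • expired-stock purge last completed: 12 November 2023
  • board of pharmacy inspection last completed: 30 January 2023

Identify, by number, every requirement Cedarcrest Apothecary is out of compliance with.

1. licensed pharmacists on duty per shift 0 < 2 → not met
2. board of pharmacy inspection 385 days ago vs limit 270 → not met
3. condition 'offers immunizations' holds; refrigeration temperature log review 572 days ago vs limit 540 → not met
4. drug-loss surety bond $125,000 ≥ $120,000 → met
5. prescription drop-off log present → met
6. prescription-monitoring upload 275 days ago vs limit 270 → not met
7. condition 'performs sterile compounding' holds; controlled-substance inventory 50 days ago vs limit 45 → not met
8. certified pharmacy technicians 3 < 4 → not met
9. expired-stock purge 99 days ago vs limit 90 → not met
Not met: 1, 2, 3, 6, 7, 8, 9

1, 2, 3, 6, 7, 8, 9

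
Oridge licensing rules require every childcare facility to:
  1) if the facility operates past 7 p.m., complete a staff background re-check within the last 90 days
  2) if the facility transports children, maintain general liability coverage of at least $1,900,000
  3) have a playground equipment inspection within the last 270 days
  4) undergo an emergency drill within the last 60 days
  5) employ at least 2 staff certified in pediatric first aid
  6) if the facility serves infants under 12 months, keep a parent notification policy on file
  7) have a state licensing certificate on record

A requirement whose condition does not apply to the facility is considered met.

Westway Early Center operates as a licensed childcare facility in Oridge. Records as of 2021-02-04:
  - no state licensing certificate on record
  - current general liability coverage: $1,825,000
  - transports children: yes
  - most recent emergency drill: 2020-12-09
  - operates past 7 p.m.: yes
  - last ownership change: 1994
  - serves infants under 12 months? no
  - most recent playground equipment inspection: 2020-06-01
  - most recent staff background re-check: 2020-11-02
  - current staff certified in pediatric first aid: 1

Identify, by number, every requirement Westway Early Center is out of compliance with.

1, 2, 5, 7

1. condition 'operates past 7 p.m.' holds; staff background re-check 94 days ago vs limit 90 → not met
2. condition 'transports children' holds; general liability coverage $1,825,000 < $1,900,000 → not met
3. playground equipment inspection 248 days ago vs limit 270 → met
4. emergency drill 57 days ago vs limit 60 → met
5. staff certified in pediatric first aid 1 < 2 → not met
6. condition 'serves infants under 12 months' does not hold → requirement n/a → met
7. state licensing certificate absent → not met
Not met: 1, 2, 5, 7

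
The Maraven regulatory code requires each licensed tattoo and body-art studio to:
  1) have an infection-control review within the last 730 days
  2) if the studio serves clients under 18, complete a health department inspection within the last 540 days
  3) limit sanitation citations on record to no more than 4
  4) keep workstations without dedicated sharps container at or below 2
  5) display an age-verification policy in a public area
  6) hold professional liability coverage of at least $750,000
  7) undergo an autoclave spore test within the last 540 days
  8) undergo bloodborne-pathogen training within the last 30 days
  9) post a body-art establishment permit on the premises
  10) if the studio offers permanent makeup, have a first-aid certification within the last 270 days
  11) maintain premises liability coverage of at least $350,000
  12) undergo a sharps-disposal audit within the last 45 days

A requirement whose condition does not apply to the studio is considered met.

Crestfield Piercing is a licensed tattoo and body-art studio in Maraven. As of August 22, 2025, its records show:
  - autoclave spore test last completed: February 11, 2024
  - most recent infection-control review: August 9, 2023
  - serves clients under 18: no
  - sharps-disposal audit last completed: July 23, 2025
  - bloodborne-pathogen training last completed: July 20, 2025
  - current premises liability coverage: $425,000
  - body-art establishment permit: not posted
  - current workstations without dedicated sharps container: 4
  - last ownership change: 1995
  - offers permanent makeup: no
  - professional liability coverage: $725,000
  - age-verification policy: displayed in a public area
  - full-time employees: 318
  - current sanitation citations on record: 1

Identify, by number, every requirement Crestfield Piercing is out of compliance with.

1. infection-control review 744 days ago vs limit 730 → not met
2. condition 'serves clients under 18' does not hold → requirement n/a → met
3. sanitation citations on record 1 ≤ 4 → met
4. workstations without dedicated sharps container 4 > 2 → not met
5. age-verification policy present → met
6. professional liability coverage $725,000 < $750,000 → not met
7. autoclave spore test 558 days ago vs limit 540 → not met
8. bloodborne-pathogen training 33 days ago vs limit 30 → not met
9. body-art establishment permit absent → not met
10. condition 'offers permanent makeup' does not hold → requirement n/a → met
11. premises liability coverage $425,000 ≥ $350,000 → met
12. sharps-disposal audit 30 days ago vs limit 45 → met
Not met: 1, 4, 6, 7, 8, 9

1, 4, 6, 7, 8, 9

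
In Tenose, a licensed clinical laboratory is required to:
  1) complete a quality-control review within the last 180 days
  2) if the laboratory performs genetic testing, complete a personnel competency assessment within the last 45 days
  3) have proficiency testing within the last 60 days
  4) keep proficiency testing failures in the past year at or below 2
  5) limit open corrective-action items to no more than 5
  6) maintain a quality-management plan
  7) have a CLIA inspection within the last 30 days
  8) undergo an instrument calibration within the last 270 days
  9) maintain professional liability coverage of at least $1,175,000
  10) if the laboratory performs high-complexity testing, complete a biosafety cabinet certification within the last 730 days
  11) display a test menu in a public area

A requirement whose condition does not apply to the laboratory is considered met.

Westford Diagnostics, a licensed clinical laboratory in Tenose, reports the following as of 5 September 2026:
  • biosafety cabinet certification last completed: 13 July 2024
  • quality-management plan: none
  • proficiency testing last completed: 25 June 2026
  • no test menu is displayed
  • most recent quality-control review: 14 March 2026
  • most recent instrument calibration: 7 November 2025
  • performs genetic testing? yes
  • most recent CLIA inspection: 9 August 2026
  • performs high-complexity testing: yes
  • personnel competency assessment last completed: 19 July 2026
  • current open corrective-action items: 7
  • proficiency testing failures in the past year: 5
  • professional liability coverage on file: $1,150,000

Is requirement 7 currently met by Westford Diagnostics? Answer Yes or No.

Yes

7. CLIA inspection 27 days ago vs limit 30 → met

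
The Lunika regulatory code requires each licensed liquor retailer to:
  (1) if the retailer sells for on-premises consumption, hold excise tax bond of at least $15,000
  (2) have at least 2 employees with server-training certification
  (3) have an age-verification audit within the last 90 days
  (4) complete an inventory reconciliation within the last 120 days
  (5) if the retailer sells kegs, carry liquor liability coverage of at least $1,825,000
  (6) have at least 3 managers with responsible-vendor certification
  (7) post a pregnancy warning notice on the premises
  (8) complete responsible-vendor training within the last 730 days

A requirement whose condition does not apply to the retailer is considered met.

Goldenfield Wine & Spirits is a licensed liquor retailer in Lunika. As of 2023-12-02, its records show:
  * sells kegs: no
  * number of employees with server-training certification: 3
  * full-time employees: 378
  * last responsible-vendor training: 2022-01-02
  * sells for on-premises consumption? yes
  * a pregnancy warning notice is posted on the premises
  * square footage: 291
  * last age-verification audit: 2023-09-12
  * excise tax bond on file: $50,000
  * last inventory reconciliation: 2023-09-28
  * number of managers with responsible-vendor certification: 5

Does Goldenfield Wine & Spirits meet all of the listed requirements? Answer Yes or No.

1. condition 'sells for on-premises consumption' holds; excise tax bond $50,000 ≥ $15,000 → met
2. employees with server-training certification 3 ≥ 2 → met
3. age-verification audit 81 days ago vs limit 90 → met
4. inventory reconciliation 65 days ago vs limit 120 → met
5. condition 'sells kegs' does not hold → requirement n/a → met
6. managers with responsible-vendor certification 5 ≥ 3 → met
7. pregnancy warning notice present → met
8. responsible-vendor training 699 days ago vs limit 730 → met
All met.

Yes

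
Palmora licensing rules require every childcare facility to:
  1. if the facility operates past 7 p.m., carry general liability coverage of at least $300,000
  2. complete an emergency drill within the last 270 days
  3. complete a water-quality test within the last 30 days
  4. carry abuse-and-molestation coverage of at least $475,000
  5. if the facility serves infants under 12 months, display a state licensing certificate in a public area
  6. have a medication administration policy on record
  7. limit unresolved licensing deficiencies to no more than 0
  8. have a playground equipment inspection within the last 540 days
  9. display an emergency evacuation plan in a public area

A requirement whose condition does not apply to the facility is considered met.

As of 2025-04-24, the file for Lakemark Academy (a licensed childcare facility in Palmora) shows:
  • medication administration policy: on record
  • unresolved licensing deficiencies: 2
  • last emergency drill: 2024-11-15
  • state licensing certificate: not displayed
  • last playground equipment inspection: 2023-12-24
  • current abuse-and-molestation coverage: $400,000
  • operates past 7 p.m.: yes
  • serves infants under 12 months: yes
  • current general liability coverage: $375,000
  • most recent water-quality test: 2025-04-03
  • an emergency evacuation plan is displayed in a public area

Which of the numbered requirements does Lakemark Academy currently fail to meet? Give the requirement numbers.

1. condition 'operates past 7 p.m.' holds; general liability coverage $375,000 ≥ $300,000 → met
2. emergency drill 160 days ago vs limit 270 → met
3. water-quality test 21 days ago vs limit 30 → met
4. abuse-and-molestation coverage $400,000 < $475,000 → not met
5. condition 'serves infants under 12 months' holds; state licensing certificate absent → not met
6. medication administration policy present → met
7. unresolved licensing deficiencies 2 > 0 → not met
8. playground equipment inspection 487 days ago vs limit 540 → met
9. emergency evacuation plan present → met
Not met: 4, 5, 7

4, 5, 7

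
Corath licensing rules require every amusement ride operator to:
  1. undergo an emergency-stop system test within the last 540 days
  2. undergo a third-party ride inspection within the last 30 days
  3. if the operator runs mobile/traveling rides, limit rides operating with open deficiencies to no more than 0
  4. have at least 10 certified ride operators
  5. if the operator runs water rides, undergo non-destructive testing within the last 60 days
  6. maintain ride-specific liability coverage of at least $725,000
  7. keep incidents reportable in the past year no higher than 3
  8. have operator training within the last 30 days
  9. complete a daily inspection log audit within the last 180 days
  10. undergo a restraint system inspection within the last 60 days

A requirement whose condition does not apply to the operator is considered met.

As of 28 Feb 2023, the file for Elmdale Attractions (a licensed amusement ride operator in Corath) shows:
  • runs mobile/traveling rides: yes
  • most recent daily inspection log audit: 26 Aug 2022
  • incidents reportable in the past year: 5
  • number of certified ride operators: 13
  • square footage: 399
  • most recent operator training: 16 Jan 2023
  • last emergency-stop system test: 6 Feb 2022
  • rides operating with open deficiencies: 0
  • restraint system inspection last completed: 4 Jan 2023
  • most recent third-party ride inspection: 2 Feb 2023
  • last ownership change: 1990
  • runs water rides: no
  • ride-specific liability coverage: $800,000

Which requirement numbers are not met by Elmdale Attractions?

1. emergency-stop system test 387 days ago vs limit 540 → met
2. third-party ride inspection 26 days ago vs limit 30 → met
3. condition 'runs mobile/traveling rides' holds; rides operating with open deficiencies 0 ≤ 0 → met
4. certified ride operators 13 ≥ 10 → met
5. condition 'runs water rides' does not hold → requirement n/a → met
6. ride-specific liability coverage $800,000 ≥ $725,000 → met
7. incidents reportable in the past year 5 > 3 → not met
8. operator training 43 days ago vs limit 30 → not met
9. daily inspection log audit 186 days ago vs limit 180 → not met
10. restraint system inspection 55 days ago vs limit 60 → met
Not met: 7, 8, 9

7, 8, 9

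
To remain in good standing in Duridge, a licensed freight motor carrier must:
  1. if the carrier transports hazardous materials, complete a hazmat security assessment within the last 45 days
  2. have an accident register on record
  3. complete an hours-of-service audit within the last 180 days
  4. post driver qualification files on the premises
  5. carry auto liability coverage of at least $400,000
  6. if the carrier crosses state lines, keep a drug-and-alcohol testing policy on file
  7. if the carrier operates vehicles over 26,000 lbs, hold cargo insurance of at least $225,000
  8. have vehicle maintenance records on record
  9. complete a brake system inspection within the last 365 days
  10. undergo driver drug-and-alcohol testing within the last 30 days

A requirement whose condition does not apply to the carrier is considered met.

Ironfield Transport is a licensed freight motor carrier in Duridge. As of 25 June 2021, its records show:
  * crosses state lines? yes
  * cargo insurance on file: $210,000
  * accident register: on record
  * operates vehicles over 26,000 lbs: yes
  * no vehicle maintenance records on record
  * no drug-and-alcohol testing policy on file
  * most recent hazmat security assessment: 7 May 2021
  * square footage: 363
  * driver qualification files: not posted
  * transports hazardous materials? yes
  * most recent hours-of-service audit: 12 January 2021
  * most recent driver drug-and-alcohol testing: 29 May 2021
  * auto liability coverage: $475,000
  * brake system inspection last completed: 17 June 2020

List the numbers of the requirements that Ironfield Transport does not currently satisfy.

1. condition 'transports hazardous materials' holds; hazmat security assessment 49 days ago vs limit 45 → not met
2. accident register present → met
3. hours-of-service audit 164 days ago vs limit 180 → met
4. driver qualification files absent → not met
5. auto liability coverage $475,000 ≥ $400,000 → met
6. condition 'crosses state lines' holds; drug-and-alcohol testing policy absent → not met
7. condition 'operates vehicles over 26,000 lbs' holds; cargo insurance $210,000 < $225,000 → not met
8. vehicle maintenance records absent → not met
9. brake system inspection 373 days ago vs limit 365 → not met
10. driver drug-and-alcohol testing 27 days ago vs limit 30 → met
Not met: 1, 4, 6, 7, 8, 9

1, 4, 6, 7, 8, 9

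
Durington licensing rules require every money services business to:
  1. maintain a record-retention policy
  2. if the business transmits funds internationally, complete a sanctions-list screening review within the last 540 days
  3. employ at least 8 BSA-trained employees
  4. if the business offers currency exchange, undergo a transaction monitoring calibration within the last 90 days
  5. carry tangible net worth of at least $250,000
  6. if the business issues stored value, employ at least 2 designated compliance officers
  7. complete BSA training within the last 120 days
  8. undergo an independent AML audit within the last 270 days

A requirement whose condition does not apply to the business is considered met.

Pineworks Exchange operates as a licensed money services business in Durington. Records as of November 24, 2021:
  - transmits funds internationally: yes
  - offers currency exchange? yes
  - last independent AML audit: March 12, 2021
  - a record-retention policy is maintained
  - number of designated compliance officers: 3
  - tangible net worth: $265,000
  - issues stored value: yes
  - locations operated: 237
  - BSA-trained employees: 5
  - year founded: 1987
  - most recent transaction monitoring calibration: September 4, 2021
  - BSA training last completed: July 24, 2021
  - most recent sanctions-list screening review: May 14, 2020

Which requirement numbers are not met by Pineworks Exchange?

1. record-retention policy present → met
2. condition 'transmits funds internationally' holds; sanctions-list screening review 559 days ago vs limit 540 → not met
3. BSA-trained employees 5 < 8 → not met
4. condition 'offers currency exchange' holds; transaction monitoring calibration 81 days ago vs limit 90 → met
5. tangible net worth $265,000 ≥ $250,000 → met
6. condition 'issues stored value' holds; designated compliance officers 3 ≥ 2 → met
7. BSA training 123 days ago vs limit 120 → not met
8. independent AML audit 257 days ago vs limit 270 → met
Not met: 2, 3, 7

2, 3, 7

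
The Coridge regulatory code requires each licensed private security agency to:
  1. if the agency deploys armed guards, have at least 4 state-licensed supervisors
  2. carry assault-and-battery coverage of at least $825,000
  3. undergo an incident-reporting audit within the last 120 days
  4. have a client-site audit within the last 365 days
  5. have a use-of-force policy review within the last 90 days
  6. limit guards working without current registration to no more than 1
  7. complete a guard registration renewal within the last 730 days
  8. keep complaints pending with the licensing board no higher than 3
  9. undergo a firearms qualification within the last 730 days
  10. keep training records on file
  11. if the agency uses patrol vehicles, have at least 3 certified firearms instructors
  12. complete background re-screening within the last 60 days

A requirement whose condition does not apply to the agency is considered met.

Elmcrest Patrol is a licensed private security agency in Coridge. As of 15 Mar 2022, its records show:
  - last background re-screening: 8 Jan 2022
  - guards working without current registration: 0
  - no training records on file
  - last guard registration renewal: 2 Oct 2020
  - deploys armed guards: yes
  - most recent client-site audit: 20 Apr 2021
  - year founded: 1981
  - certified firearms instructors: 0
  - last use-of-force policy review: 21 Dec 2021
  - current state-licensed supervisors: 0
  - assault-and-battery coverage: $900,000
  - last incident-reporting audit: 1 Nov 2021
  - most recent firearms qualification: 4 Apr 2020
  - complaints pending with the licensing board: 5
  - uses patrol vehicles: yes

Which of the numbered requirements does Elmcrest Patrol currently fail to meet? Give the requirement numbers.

1, 3, 8, 10, 11, 12

1. condition 'deploys armed guards' holds; state-licensed supervisors 0 < 4 → not met
2. assault-and-battery coverage $900,000 ≥ $825,000 → met
3. incident-reporting audit 134 days ago vs limit 120 → not met
4. client-site audit 329 days ago vs limit 365 → met
5. use-of-force policy review 84 days ago vs limit 90 → met
6. guards working without current registration 0 ≤ 1 → met
7. guard registration renewal 529 days ago vs limit 730 → met
8. complaints pending with the licensing board 5 > 3 → not met
9. firearms qualification 710 days ago vs limit 730 → met
10. training records absent → not met
11. condition 'uses patrol vehicles' holds; certified firearms instructors 0 < 3 → not met
12. background re-screening 66 days ago vs limit 60 → not met
Not met: 1, 3, 8, 10, 11, 12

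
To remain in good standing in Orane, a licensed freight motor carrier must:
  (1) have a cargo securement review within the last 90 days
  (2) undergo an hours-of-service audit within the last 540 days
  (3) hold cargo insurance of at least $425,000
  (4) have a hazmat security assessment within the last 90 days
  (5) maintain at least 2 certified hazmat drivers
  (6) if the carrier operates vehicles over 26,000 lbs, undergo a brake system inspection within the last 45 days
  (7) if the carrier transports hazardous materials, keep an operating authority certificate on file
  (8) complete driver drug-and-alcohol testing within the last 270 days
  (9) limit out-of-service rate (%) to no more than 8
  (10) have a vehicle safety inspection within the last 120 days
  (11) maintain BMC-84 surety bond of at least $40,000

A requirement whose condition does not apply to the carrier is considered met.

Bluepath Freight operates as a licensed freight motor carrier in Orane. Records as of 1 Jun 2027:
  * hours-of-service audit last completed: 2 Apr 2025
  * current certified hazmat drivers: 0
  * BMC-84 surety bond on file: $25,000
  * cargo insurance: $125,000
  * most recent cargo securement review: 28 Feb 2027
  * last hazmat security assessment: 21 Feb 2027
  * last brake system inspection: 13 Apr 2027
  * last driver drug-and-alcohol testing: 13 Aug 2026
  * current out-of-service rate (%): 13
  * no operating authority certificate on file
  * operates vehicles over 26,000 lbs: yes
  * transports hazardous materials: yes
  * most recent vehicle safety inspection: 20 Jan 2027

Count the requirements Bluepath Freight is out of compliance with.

1. cargo securement review 93 days ago vs limit 90 → not met
2. hours-of-service audit 790 days ago vs limit 540 → not met
3. cargo insurance $125,000 < $425,000 → not met
4. hazmat security assessment 100 days ago vs limit 90 → not met
5. certified hazmat drivers 0 < 2 → not met
6. condition 'operates vehicles over 26,000 lbs' holds; brake system inspection 49 days ago vs limit 45 → not met
7. condition 'transports hazardous materials' holds; operating authority certificate absent → not met
8. driver drug-and-alcohol testing 292 days ago vs limit 270 → not met
9. out-of-service rate (%) 13 > 8 → not met
10. vehicle safety inspection 132 days ago vs limit 120 → not met
11. BMC-84 surety bond $25,000 < $40,000 → not met
Not met: 11 of 11

11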